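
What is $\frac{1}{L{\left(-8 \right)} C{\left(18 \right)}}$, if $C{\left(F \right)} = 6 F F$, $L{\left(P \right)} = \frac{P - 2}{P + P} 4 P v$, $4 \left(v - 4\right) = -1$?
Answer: $- \frac{1}{145800} \approx -6.8587 \cdot 10^{-6}$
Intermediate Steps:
$v = \frac{15}{4}$ ($v = 4 + \frac{1}{4} \left(-1\right) = 4 - \frac{1}{4} = \frac{15}{4} \approx 3.75$)
$L{\left(P \right)} = -15 + \frac{15 P}{2}$ ($L{\left(P \right)} = \frac{P - 2}{P + P} 4 P \frac{15}{4} = \frac{-2 + P}{2 P} 4 P \frac{15}{4} = \left(-4 + 2 P\right) \frac{15}{4} = -15 + \frac{15 P}{2}$)
$C{\left(F \right)} = 6 F^{2}$
$\frac{1}{L{\left(-8 \right)} C{\left(18 \right)}} = \frac{1}{\left(-15 + \frac{15}{2} \left(-8\right)\right) 6 \cdot 18^{2}} = \frac{1}{\left(-15 - 60\right) 6 \cdot 324} = \frac{1}{\left(-75\right) 1944} = \frac{1}{-145800} = - \frac{1}{145800}$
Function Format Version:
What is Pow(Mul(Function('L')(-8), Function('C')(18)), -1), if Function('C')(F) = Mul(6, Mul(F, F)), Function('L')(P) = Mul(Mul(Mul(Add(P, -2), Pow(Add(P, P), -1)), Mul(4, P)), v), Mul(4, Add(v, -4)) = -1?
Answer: Rational(-1, 145800) ≈ -6.8587e-6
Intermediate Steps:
v = Rational(15, 4) (v = Add(4, Mul(Rational(1, 4), -1)) = Add(4, Rational(-1, 4)) = Rational(15, 4) ≈ 3.7500)
Function('L')(P) = Add(-15, Mul(Rational(15, 2), P)) (Function('L')(P) = Mul(Mul(Mul(Add(P, -2), Pow(Add(P, P), -1)), Mul(4, P)), Rational(15, 4)) = Mul(Mul(Mul(Add(-2, P), Pow(Mul(2, P), -1)), Mul(4, P)), Rational(15, 4)) = Mul(Mul(Mul(Add(-2, P), Mul(Rational(1, 2), Pow(P, -1))), Mul(4, P)), Rational(15, 4)) = Mul(Mul(Mul(Rational(1, 2), Pow(P, -1), Add(-2, P)), Mul(4, P)), Rational(15, 4)) = Mul(Add(-4, Mul(2, P)), Rational(15, 4)) = Add(-15, Mul(Rational(15, 2), P)))
Function('C')(F) = Mul(6, Pow(F, 2))
Pow(Mul(Function('L')(-8), Function('C')(18)), -1) = Pow(Mul(Add(-15, Mul(Rational(15, 2), -8)), Mul(6, Pow(18, 2))), -1) = Pow(Mul(Add(-15, -60), Mul(6, 324)), -1) = Pow(Mul(-75, 1944), -1) = Pow(-145800, -1) = Rational(-1, 145800)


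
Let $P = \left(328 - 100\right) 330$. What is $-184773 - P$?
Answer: $-260013$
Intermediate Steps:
$P = 75240$ ($P = 228 \cdot 330 = 75240$)
$-184773 - P = -184773 - 75240 = -260013$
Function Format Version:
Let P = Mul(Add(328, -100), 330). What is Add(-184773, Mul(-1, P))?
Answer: -260013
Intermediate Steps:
P = 75240 (P = Mul(228, 330) = 75240)
Add(-184773, Mul(-1, P)) = Add(-184773, Mul(-1, 75240)) = Add(-184773, -75240) = -260013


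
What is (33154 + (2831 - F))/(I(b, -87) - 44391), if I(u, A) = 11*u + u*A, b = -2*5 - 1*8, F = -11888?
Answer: -47873/43023 ≈ -1.1127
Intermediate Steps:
b = -18 (b = -10 - 8 = -18)
I(u, A) = 11*u + A*u
(33154 + (2831 - F))/(I(b, -87) - 44391) = (33154 + (2831 - 1*(-11888)))/(-18*(11 - 87) - 44391) = (33154 + (2831 + 11888))/(-18*(-76) - 44391) = (33154 + 14719)/(1368 - 44391) = 47873/(-43023) = 47873*(-1/43023) = -47873/43023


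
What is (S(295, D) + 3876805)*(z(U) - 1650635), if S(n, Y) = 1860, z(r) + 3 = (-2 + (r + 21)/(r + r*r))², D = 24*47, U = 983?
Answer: -374377990390638722825855/58475945124 ≈ -6.4023e+12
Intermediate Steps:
D = 1128
z(r) = -3 + (-2 + (21 + r)/(r + r²))² (z(r) = -3 + (-2 + (r + 21)/(r + r*r))² = -3 + (-2 + (21 + r)/(r + r²))²)
(S(295, D) + 3876805)*(z(U) - 1650635) = (1860 + 3876805)*((-3 + (-21 + 983 + 2*983²)²/(983²*(1 + 983)²)) - 1650635) = 3878665*((-3 + (1/966289)*(-21 + 983 + 2*966289)²/984²) - 1650635) = 3878665*((-3 + (1/966289)*(1/968256)*(-21 + 983 + 1932578)²) - 1650635) = 3878665*((-3 + (1/966289)*(1/968256)*1933540²) - 1650635) = 3878665*((-3 + (1/966289)*(1/968256)*3738576931600) - 1650635) = 3878665*((-3 + 233661058225/58475945124) - 1650635) = 3878665*(58233222853/58475945124 - 1650635) = 3878665*(-96522383446530887/58475945124) = -374377990390638722825855/58475945124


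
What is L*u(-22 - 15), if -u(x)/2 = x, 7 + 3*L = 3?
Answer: -296/3 ≈ -98.667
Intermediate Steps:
L = -4/3 (L = -7/3 + (⅓)*3 = -7/3 + 1 = -4/3 ≈ -1.3333)
u(x) = -2*x
L*u(-22 - 15) = -(-8)*(-22 - 15)/3 = -(-8)*(-37)/3 = -4/3*74 = -296/3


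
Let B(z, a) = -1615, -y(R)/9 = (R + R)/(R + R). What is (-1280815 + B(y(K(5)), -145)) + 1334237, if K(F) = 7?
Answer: 51807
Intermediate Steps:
y(R) = -9 (y(R) = -9*(R + R)/(R + R) = -9*2*R/(2*R) = -9*2*R*1/(2*R) = -9*1 = -9)
(-1280815 + B(y(K(5)), -145)) + 1334237 = (-1280815 - 1615) + 1334237 = -1282430 + 1334237 = 51807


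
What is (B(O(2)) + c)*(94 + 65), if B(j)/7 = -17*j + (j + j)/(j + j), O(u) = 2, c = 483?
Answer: 40068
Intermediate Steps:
B(j) = 7 - 119*j (B(j) = 7*(-17*j + (j + j)/(j + j)) = 7*(-17*j + (2*j)/((2*j))) = 7*(-17*j + (2*j)*(1/(2*j))) = 7*(-17*j + 1) = 7*(1 - 17*j) = 7 - 119*j)
(B(O(2)) + c)*(94 + 65) = ((7 - 119*2) + 483)*(94 + 65) = ((7 - 238) + 483)*159 = (-231 + 483)*159 = 252*159 = 40068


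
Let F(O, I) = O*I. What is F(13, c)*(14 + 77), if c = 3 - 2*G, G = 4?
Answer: -5915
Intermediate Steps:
c = -5 (c = 3 - 2*4 = 3 - 8 = -5)
F(O, I) = I*O
F(13, c)*(14 + 77) = (-5*13)*(14 + 77) = -65*91 = -5915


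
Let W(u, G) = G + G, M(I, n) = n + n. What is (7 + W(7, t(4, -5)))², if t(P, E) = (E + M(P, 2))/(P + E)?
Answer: 81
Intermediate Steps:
M(I, n) = 2*n
t(P, E) = (4 + E)/(E + P) (t(P, E) = (E + 2*2)/(P + E) = (E + 4)/(E + P) = (4 + E)/(E + P))
W(u, G) = 2*G
(7 + W(7, t(4, -5)))² = (7 + 2*((4 - 5)/(-5 + 4)))² = (7 + 2*(-1/(-1)))² = (7 + 2*(-1*(-1)))² = (7 + 2*1)² = (7 + 2)² = 9² = 81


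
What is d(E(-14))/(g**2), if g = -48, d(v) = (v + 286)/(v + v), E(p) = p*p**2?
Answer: 1229/6322176 ≈ 0.00019440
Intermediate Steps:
E(p) = p**3
d(v) = (286 + v)/(2*v) (d(v) = (286 + v)/((2*v)) = (286 + v)*(1/(2*v)) = (286 + v)/(2*v))
d(E(-14))/(g**2) = ((286 + (-14)**3)/(2*((-14)**3)))/((-48)**2) = ((1/2)*(286 - 2744)/(-2744))/2304 = ((1/2)*(-1/2744)*(-2458))*(1/2304) = (1229/2744)*(1/2304) = 1229/6322176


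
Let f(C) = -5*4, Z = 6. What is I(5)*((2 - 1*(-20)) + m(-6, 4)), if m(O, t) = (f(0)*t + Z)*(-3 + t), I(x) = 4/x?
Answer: -208/5 ≈ -41.600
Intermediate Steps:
f(C) = -20
m(O, t) = (-3 + t)*(6 - 20*t) (m(O, t) = (-20*t + 6)*(-3 + t) = (6 - 20*t)*(-3 + t) = (-3 + t)*(6 - 20*t))
I(5)*((2 - 1*(-20)) + m(-6, 4)) = (4/5)*((2 - 1*(-20)) + (-18 - 20*4² + 66*4)) = (4*(⅕))*((2 + 20) + (-18 - 20*16 + 264)) = 4*(22 + (-18 - 320 + 264))/5 = 4*(22 - 74)/5 = (⅘)*(-52) = -208/5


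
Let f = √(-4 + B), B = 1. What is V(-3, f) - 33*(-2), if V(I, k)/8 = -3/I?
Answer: 74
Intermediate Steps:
f = I*√3 (f = √(-4 + 1) = √(-3) = I*√3 ≈ 1.732*I)
V(I, k) = -24/I (V(I, k) = 8*(-3/I) = -24/I)
V(-3, f) - 33*(-2) = -24/(-3) - 33*(-2) = -24*(-⅓) + 66 = 8 + 66 = 74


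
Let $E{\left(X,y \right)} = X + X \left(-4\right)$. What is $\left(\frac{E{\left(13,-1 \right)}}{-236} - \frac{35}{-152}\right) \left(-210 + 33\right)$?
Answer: $- \frac{10641}{152} \approx -70.007$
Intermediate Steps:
$E{\left(X,y \right)} = - 3 X$ ($E{\left(X,y \right)} = X - 4 X = - 3 X$)
$\left(\frac{E{\left(13,-1 \right)}}{-236} - \frac{35}{-152}\right) \left(-210 + 33\right) = \left(\frac{\left(-3\right) 13}{-236} - \frac{35}{-152}\right) \left(-210 + 33\right) = \left(\left(-39\right) \left(- \frac{1}{236}\right) - - \frac{35}{152}\right) \left(-177\right) = \left(\frac{39}{236} + \frac{35}{152}\right) \left(-177\right) = \frac{3547}{8968} \left(-177\right) = - \frac{10641}{152}$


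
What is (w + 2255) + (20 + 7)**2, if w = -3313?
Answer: -329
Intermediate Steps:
(w + 2255) + (20 + 7)**2 = (-3313 + 2255) + (20 + 7)**2 = -1058 + 27**2 = -1058 + 729 = -329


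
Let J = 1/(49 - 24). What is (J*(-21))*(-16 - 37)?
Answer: 1113/25 ≈ 44.520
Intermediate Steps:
J = 1/25 ≈ 0.040000
(J*(-21))*(-16 - 37) = ((1/25)*(-21))*(-16 - 37) = -21/25*(-53) = 1113/25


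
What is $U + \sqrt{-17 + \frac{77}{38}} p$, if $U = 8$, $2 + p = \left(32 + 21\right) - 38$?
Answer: $8 + \frac{13 i \sqrt{21622}}{38} \approx 8.0 + 50.305 i$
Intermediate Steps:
$p = 13$ ($p = -2 + \left(\left(32 + 21\right) - 38\right) = -2 + \left(53 - 38\right) = -2 + 15 = 13$)
$U + \sqrt{-17 + \frac{77}{38}} p = 8 + \sqrt{-17 + \frac{77}{38}} \cdot 13 = 8 + \sqrt{- \frac{569}{38}} \cdot 13 = 8 + \frac{i \sqrt{21622}}{38} \cdot 13 = 8 + \frac{13 i \sqrt{21622}}{38}$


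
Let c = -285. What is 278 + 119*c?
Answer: -33637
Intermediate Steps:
278 + 119*c = 278 + 119*(-285) = 278 - 33915 = -33637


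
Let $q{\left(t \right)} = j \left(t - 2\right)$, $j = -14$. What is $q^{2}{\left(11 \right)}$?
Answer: $15876$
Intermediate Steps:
$q{\left(t \right)} = 28 - 14 t$ ($q{\left(t \right)} = - 14 \left(t - 2\right) = - 14 \left(-2 + t\right) = 28 - 14 t$)
$q^{2}{\left(11 \right)} = \left(28 - 154\right)^{2} = \left(-126\right)^{2} = 15876$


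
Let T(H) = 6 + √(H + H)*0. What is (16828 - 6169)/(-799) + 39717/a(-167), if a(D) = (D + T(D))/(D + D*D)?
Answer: -51748730625/7567 ≈ -6.8387e+6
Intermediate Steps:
T(H) = 6 (T(H) = 6 + √(2*H)*0 = 6 + (√2*√H)*0 = 6 + 0 = 6)
a(D) = (6 + D)/(D + D²) (a(D) = (D + 6)/(D + D*D) = (6 + D)/(D + D²))
(16828 - 6169)/(-799) + 39717/a(-167) = (16828 - 6169)/(-799) + 39717/(((6 - 167)/((-167)*(1 - 167)))) = 10659*(-1/799) + 39717/((-1/167*(-161)/(-166))) = -627/47 + 39717/((-1/167*(-1/166)*(-161))) = -627/47 + 39717/(-161/27722) = -627/47 + 39717*(-27722/161) = -627/47 - 1101034674/161 = -51748730625/7567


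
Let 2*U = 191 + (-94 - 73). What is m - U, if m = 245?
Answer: 233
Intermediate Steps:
U = 12 (U = (191 + (-94 - 73))/2 = (191 - 167)/2 = (1/2)*24 = 12)
m - U = 245 - 1*12 = 245 - 12 = 233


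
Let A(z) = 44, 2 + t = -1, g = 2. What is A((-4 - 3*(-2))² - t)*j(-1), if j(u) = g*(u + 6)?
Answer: 440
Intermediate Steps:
t = -3 (t = -2 - 1 = -3)
j(u) = 12 + 2*u (j(u) = 2*(u + 6) = 2*(6 + u) = 12 + 2*u)
A((-4 - 3*(-2))² - t)*j(-1) = 44*(12 + 2*(-1)) = 44*(12 - 2) = 44*10 = 440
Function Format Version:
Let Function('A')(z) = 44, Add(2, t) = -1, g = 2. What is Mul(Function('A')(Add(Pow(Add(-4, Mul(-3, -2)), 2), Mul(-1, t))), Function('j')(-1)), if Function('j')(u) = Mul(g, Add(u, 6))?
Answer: 440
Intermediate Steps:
t = -3 (t = Add(-2, -1) = -3)
Function('j')(u) = Add(12, Mul(2, u)) (Function('j')(u) = Mul(2, Add(u, 6)) = Mul(2, Add(6, u)) = Add(12, Mul(2, u)))
Mul(Function('A')(Add(Pow(Add(-4, Mul(-3, -2)), 2), Mul(-1, t))), Function('j')(-1)) = Mul(44, Add(12, Mul(2, -1))) = Mul(44, Add(12, -2)) = Mul(44, 10) = 440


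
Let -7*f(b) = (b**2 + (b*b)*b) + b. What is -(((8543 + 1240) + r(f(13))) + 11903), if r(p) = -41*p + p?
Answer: -246962/7 ≈ -35280.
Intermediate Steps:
f(b) = -b/7 - b**2/7 - b**3/7 (f(b) = -((b**2 + (b*b)*b) + b)/7 = -((b**2 + b**2*b) + b)/7 = -((b**2 + b**3) + b)/7 = -(b + b**2 + b**3)/7 = -b/7 - b**2/7 - b**3/7)
r(p) = -40*p
-(((8543 + 1240) + r(f(13))) + 11903) = -(((8543 + 1240) - (-40)*13*(1 + 13 + 13**2)/7) + 11903) = -((9783 - (-40)*13*(1 + 13 + 169)/7) + 11903) = -((9783 - (-40)*13*183/7) + 11903) = -((9783 - 40*(-2379/7)) + 11903) = -((9783 + 95160/7) + 11903) = -(163641/7 + 11903) = -1*246962/7 = -246962/7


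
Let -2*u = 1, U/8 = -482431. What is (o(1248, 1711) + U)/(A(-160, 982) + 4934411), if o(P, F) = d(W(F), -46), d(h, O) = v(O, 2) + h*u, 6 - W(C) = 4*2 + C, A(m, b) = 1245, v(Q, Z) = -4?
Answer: -7717191/9871312 ≈ -0.78178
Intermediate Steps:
U = -3859448 (U = 8*(-482431) = -3859448)
u = -½ (u = -½*1 = -½ ≈ -0.50000)
W(C) = -2 - C (W(C) = 6 - (4*2 + C) = 6 - (8 + C) = 6 + (-8 - C) = -2 - C)
d(h, O) = -4 - h/2 (d(h, O) = -4 + h*(-½) = -4 - h/2)
o(P, F) = -3 + F/2 (o(P, F) = -4 - (-2 - F)/2 = -4 + (1 + F/2) = -3 + F/2)
(o(1248, 1711) + U)/(A(-160, 982) + 4934411) = ((-3 + (½)*1711) - 3859448)/(1245 + 4934411) = ((-3 + 1711/2) - 3859448)/4935656 = (1705/2 - 3859448)*(1/4935656) = -7717191/2*1/4935656 = -7717191/9871312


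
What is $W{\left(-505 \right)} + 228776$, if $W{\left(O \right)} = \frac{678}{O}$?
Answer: $\frac{115531202}{505} \approx 2.2877 \cdot 10^{5}$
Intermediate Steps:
$W{\left(-505 \right)} + 228776 = \frac{678}{-505} + 228776 = 678 \left(- \frac{1}{505}\right) + 228776 = - \frac{678}{505} + 228776 = \frac{115531202}{505}$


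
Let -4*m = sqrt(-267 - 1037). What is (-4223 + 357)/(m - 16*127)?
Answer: 15711424/8258211 - 3866*I*sqrt(326)/8258211 ≈ 1.9025 - 0.0084525*I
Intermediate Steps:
m = -I*sqrt(326)/2 (m = -sqrt(-267 - 1037)/4 = -I*sqrt(326)/2 ≈ -9.0277*I)
(-4223 + 357)/(m - 16*127) = (-4223 + 357)/(-I*sqrt(326)/2 - 16*127) = -3866/(-I*sqrt(326)/2 - 2032) = -3866/(-2032 - I*sqrt(326)/2)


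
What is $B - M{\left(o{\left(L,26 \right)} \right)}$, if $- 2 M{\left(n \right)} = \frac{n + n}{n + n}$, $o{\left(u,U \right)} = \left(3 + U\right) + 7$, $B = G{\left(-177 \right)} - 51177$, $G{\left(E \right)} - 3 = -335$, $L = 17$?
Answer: $- \frac{103017}{2} \approx -51509.0$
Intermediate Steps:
$G{\left(E \right)} = -332$ ($G{\left(E \right)} = 3 - 335 = -332$)
$B = -51509$ ($B = -332 - 51177 = -51509$)
$o{\left(u,U \right)} = 10 + U$
$M{\left(n \right)} = - \frac{1}{2}$ ($M{\left(n \right)} = - \frac{\left(n + n\right) \frac{1}{n + n}}{2} = - \frac{2 n \frac{1}{2 n}}{2} = \left(- \frac{1}{2}\right) 1 = - \frac{1}{2}$)
$B - M{\left(o{\left(L,26 \right)} \right)} = -51509 - - \frac{1}{2} = -51509 + \frac{1}{2} = - \frac{103017}{2}$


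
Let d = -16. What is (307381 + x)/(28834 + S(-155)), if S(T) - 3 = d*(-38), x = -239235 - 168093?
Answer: -99947/29445 ≈ -3.3944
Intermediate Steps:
x = -407328
S(T) = 611 (S(T) = 3 - 16*(-38) = 3 + 608 = 611)
(307381 + x)/(28834 + S(-155)) = (307381 - 407328)/(28834 + 611) = -99947/29445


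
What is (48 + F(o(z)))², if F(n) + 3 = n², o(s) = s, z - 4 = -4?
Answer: 2025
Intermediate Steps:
z = 0 (z = 4 - 4 = 0)
F(n) = -3 + n²
(48 + F(o(z)))² = (48 + (-3 + 0²))² = (48 + (-3 + 0))² = (48 - 3)² = 45² = 2025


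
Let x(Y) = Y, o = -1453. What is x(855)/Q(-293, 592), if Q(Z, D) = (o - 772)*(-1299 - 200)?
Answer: 171/667055 ≈ 0.00025635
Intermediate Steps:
Q(Z, D) = 3335275 (Q(Z, D) = (-1453 - 772)*(-1299 - 200) = -2225*(-1499) = 3335275)
x(855)/Q(-293, 592) = 855/3335275 = 855*(1/3335275) = 171/667055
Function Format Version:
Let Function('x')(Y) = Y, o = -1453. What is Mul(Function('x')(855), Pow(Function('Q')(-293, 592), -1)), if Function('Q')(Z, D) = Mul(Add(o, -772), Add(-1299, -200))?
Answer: Rational(171, 667055) ≈ 0.00025635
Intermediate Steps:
Function('Q')(Z, D) = 3335275 (Function('Q')(Z, D) = Mul(Add(-1453, -772), Add(-1299, -200)) = Mul(-2225, -1499) = 3335275)
Mul(Function('x')(855), Pow(Function('Q')(-293, 592), -1)) = Mul(855, Pow(3335275, -1)) = Mul(855, Rational(1, 3335275)) = Rational(171, 667055)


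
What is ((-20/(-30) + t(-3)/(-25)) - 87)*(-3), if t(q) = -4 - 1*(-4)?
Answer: 259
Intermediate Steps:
t(q) = 0 (t(q) = -4 + 4 = 0)
((-20/(-30) + t(-3)/(-25)) - 87)*(-3) = ((-20/(-30) + 0/(-25)) - 87)*(-3) = ((-20*(-1/30) + 0*(-1/25)) - 87)*(-3) = ((2/3 + 0) - 87)*(-3) = (2/3 - 87)*(-3) = -259/3*(-3) = 259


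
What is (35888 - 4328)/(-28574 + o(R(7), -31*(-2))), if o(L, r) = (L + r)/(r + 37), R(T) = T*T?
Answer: -208296/188581 ≈ -1.1045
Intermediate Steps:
R(T) = T²
o(L, r) = (L + r)/(37 + r)
(35888 - 4328)/(-28574 + o(R(7), -31*(-2))) = (35888 - 4328)/(-28574 + (7² - 31*(-2))/(37 - 31*(-2))) = 31560/(-28574 + (49 + 62)/(37 + 62)) = 31560/(-28574 + 111/99) = 31560/(-28574 + (1/99)*111) = 31560/(-28574 + 37/33) = 31560/(-942905/33) = 31560*(-33/942905) = -208296/188581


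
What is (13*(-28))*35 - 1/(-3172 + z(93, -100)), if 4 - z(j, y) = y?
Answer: -39086319/3068 ≈ -12740.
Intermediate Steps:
z(j, y) = 4 - y
(13*(-28))*35 - 1/(-3172 + z(93, -100)) = (13*(-28))*35 - 1/(-3172 + (4 - 1*(-100))) = -364*35 - 1/(-3172 + (4 + 100)) = -12740 - 1/(-3172 + 104) = -12740 - 1/(-3068) = -12740 - 1*(-1/3068) = -12740 + 1/3068 = -39086319/3068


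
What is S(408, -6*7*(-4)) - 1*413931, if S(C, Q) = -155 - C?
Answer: -414494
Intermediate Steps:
S(408, -6*7*(-4)) - 1*413931 = (-155 - 1*408) - 1*413931 = (-155 - 408) - 413931 = -563 - 413931 = -414494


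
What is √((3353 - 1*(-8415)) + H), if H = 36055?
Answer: √47823 ≈ 218.68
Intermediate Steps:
√((3353 - 1*(-8415)) + H) = √((3353 - 1*(-8415)) + 36055) = √((3353 + 8415) + 36055) = √(11768 + 36055) = √47823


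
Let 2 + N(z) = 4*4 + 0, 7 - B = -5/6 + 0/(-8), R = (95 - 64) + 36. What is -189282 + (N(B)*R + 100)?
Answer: -188244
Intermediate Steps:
R = 67 (R = 31 + 36 = 67)
B = 47/6 (B = 7 - (-5/6 + 0/(-8)) = 7 - (-5*1/6 + 0*(-1/8)) = 7 - (-5/6 + 0) = 7 - 1*(-5/6) = 7 + 5/6 = 47/6 ≈ 7.8333)
N(z) = 14 (N(z) = -2 + (4*4 + 0) = -2 + (16 + 0) = -2 + 16 = 14)
-189282 + (N(B)*R + 100) = -189282 + (14*67 + 100) = -189282 + (938 + 100) = -189282 + 1038 = -188244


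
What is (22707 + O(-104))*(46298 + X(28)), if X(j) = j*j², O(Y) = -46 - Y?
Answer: 1553711250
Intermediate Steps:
X(j) = j³
(22707 + O(-104))*(46298 + X(28)) = (22707 + (-46 - 1*(-104)))*(46298 + 28³) = (22707 + (-46 + 104))*(46298 + 21952) = (22707 + 58)*68250 = 22765*68250 = 1553711250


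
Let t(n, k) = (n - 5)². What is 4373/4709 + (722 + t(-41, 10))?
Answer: 13368515/4709 ≈ 2838.9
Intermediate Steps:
t(n, k) = (-5 + n)²
4373/4709 + (722 + t(-41, 10)) = 4373/4709 + (722 + (-5 - 41)²) = 4373*(1/4709) + (722 + (-46)²) = 4373/4709 + (722 + 2116) = 4373/4709 + 2838 = 13368515/4709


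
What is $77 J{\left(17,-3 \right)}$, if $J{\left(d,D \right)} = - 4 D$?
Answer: $924$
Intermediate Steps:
$77 J{\left(17,-3 \right)} = 77 \left(\left(-4\right) \left(-3\right)\right) = 77 \cdot 12 = 924$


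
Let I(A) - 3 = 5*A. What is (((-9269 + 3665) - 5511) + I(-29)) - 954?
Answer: -12211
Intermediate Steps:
I(A) = 3 + 5*A
(((-9269 + 3665) - 5511) + I(-29)) - 954 = (((-9269 + 3665) - 5511) + (3 + 5*(-29))) - 954 = ((-5604 - 5511) + (3 - 145)) - 954 = (-11115 - 142) - 954 = -11257 - 954 = -12211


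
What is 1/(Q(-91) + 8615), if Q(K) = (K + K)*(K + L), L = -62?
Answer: 1/36461 ≈ 2.7427e-5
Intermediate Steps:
Q(K) = 2*K*(-62 + K) (Q(K) = (K + K)*(K - 62) = (2*K)*(-62 + K) = 2*K*(-62 + K))
1/(Q(-91) + 8615) = 1/(2*(-91)*(-62 - 91) + 8615) = 1/(2*(-91)*(-153) + 8615) = 1/(27846 + 8615) = 1/36461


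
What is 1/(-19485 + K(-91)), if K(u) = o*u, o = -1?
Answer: -1/19394 ≈ -5.1562e-5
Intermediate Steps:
K(u) = -u
1/(-19485 + K(-91)) = 1/(-19485 - 1*(-91)) = 1/(-19485 + 91) = 1/(-19394) = -1/19394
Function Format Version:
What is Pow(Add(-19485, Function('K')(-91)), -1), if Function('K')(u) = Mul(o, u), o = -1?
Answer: Rational(-1, 19394) ≈ -5.1562e-5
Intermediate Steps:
Function('K')(u) = Mul(-1, u)
Pow(Add(-19485, Function('K')(-91)), -1) = Pow(Add(-19485, Mul(-1, -91)), -1) = Pow(Add(-19485, 91), -1) = Pow(-19394, -1) = Rational(-1, 19394)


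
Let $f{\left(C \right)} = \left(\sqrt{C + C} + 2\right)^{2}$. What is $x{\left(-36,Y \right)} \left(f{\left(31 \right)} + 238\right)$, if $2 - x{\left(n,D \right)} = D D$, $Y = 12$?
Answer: $-43168 - 568 \sqrt{62} \approx -47640.0$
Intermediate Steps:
$x{\left(n,D \right)} = 2 - D^{2}$ ($x{\left(n,D \right)} = 2 - D D = 2 - D^{2}$)
$f{\left(C \right)} = \left(2 + \sqrt{2} \sqrt{C}\right)^{2}$ ($f{\left(C \right)} = \left(\sqrt{2 C} + 2\right)^{2} = \left(\sqrt{2} \sqrt{C} + 2\right)^{2} = \left(2 + \sqrt{2} \sqrt{C}\right)^{2}$)
$x{\left(-36,Y \right)} \left(f{\left(31 \right)} + 238\right) = \left(2 - 12^{2}\right) \left(\left(2 + \sqrt{2} \sqrt{31}\right)^{2} + 238\right) = \left(2 - 144\right) \left(\left(2 + \sqrt{62}\right)^{2} + 238\right) = \left(2 - 144\right) \left(238 + \left(2 + \sqrt{62}\right)^{2}\right) = - 142 \left(238 + \left(2 + \sqrt{62}\right)^{2}\right) = -33796 - 142 \left(2 + \sqrt{62}\right)^{2}$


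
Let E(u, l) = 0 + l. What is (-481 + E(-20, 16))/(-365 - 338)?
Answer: 465/703 ≈ 0.66145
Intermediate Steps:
E(u, l) = l
(-481 + E(-20, 16))/(-365 - 338) = (-481 + 16)/(-365 - 338) = -465/(-703) = -465*(-1/703) = 465/703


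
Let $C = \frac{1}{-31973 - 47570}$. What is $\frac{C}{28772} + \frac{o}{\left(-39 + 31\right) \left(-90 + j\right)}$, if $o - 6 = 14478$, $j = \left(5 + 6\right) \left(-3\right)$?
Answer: $\frac{1381176856745}{93833059036} \approx 14.72$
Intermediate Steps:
$j = -33$ ($j = 11 \left(-3\right) = -33$)
$C = - \frac{1}{79543}$ ($C = \frac{1}{-79543} = - \frac{1}{79543} \approx -1.2572 \cdot 10^{-5}$)
$o = 14484$ ($o = 6 + 14478 = 14484$)
$\frac{C}{28772} + \frac{o}{\left(-39 + 31\right) \left(-90 + j\right)} = - \frac{1}{79543 \cdot 28772} + \frac{14484}{\left(-39 + 31\right) \left(-90 - 33\right)} = \left(- \frac{1}{79543}\right) \frac{1}{28772} + \frac{14484}{\left(-8\right) \left(-123\right)} = - \frac{1}{2288611196} + \frac{14484}{984} = - \frac{1}{2288611196} + 14484 \cdot \frac{1}{984} = - \frac{1}{2288611196} + \frac{1207}{82} = \frac{1381176856745}{93833059036}$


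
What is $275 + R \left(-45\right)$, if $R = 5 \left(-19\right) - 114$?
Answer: $9680$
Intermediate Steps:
$R = -209$ ($R = -95 - 114 = -209$)
$275 + R \left(-45\right) = 275 - -9405 = 275 + 9405 = 9680$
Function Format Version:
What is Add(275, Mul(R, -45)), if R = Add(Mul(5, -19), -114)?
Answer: 9680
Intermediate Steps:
R = -209 (R = Add(-95, -114) = -209)
Add(275, Mul(R, -45)) = Add(275, Mul(-209, -45)) = Add(275, 9405) = 9680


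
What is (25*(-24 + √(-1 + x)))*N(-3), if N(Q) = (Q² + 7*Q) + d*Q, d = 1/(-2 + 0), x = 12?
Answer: 6300 - 525*√11/2 ≈ 5429.4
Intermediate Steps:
d = -½ (d = 1/(-2) = -½ ≈ -0.50000)
N(Q) = Q² + 13*Q/2 (N(Q) = (Q² + 7*Q) - Q/2 = Q² + 13*Q/2)
(25*(-24 + √(-1 + x)))*N(-3) = (25*(-24 + √(-1 + 12)))*((½)*(-3)*(13 + 2*(-3))) = (25*(-24 + √11))*((½)*(-3)*(13 - 6)) = (-600 + 25*√11)*((½)*(-3)*7) = (-600 + 25*√11)*(-21/2) = 6300 - 525*√11/2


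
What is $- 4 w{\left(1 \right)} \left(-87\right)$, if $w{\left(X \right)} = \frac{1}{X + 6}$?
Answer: $\frac{348}{7} \approx 49.714$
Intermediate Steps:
$w{\left(X \right)} = \frac{1}{6 + X}$
$- 4 w{\left(1 \right)} \left(-87\right) = - \frac{4}{6 + 1} \left(-87\right) = - \frac{4}{7} \left(-87\right) = \left(-4\right) \frac{1}{7} \left(-87\right) = \left(- \frac{4}{7}\right) \left(-87\right) = \frac{348}{7}$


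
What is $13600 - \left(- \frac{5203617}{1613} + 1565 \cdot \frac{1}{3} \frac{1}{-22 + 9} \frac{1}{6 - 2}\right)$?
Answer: $\frac{4236429397}{251628} \approx 16836.0$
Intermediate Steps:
$13600 - \left(- \frac{5203617}{1613} + 1565 \cdot \frac{1}{3} \frac{1}{-22 + 9} \frac{1}{6 - 2}\right) = 13600 + \left(\left(8910 - \left(- \frac{79}{1613} + \frac{1565}{\left(-13\right) 3 \cdot 4}\right)\right) - 5684\right) = 13600 + \left(\left(8910 - \left(- \frac{79}{1613} + \frac{1565}{\left(-13\right) 12}\right)\right) - 5684\right) = 13600 + \left(\left(8910 - \left(- \frac{79}{1613} + \frac{1565}{-156}\right)\right) - 5684\right) = 13600 + \left(\left(8910 + \left(\left(-1565\right) \left(- \frac{1}{156}\right) + \frac{79}{1613}\right)\right) - 5684\right) = 13600 + \left(\left(8910 + \left(\frac{1565}{156} + \frac{79}{1613}\right)\right) - 5684\right) = 13600 + \left(\left(8910 + \frac{2536669}{251628}\right) - 5684\right) = 13600 + \left(\frac{2244542149}{251628} - 5684\right) = 13600 + \frac{814288597}{251628} = \frac{4236429397}{251628}$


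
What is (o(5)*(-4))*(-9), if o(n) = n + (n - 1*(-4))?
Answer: 504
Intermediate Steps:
o(n) = 4 + 2*n (o(n) = n + (n + 4) = n + (4 + n) = 4 + 2*n)
(o(5)*(-4))*(-9) = ((4 + 2*5)*(-4))*(-9) = ((4 + 10)*(-4))*(-9) = (14*(-4))*(-9) = -56*(-9) = 504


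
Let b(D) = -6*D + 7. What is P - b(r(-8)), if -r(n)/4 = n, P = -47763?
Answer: -47578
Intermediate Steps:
r(n) = -4*n
b(D) = 7 - 6*D
P - b(r(-8)) = -47763 - (7 - (-24)*(-8)) = -47763 - (7 - 6*32) = -47763 - (7 - 192) = -47763 - 1*(-185) = -47763 + 185 = -47578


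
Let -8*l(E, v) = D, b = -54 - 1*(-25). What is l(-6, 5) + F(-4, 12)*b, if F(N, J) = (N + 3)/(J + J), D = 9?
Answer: 1/12 ≈ 0.083333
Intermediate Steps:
b = -29 (b = -54 + 25 = -29)
l(E, v) = -9/8 (l(E, v) = -1/8*9 = -9/8)
F(N, J) = (3 + N)/(2*J) (F(N, J) = (3 + N)/((2*J)) = (3 + N)*(1/(2*J)) = (3 + N)/(2*J))
l(-6, 5) + F(-4, 12)*b = -9/8 + ((1/2)*(3 - 4)/12)*(-29) = -9/8 + ((1/2)*(1/12)*(-1))*(-29) = -9/8 - 1/24*(-29) = -9/8 + 29/24 = 1/12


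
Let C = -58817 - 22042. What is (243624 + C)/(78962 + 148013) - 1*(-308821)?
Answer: 14018961848/45395 ≈ 3.0882e+5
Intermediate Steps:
C = -80859
(243624 + C)/(78962 + 148013) - 1*(-308821) = (243624 - 80859)/(78962 + 148013) - 1*(-308821) = 162765/226975 + 308821 = 162765*(1/226975) + 308821 = 32553/45395 + 308821 = 14018961848/45395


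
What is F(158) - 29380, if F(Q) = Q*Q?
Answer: -4416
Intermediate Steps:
F(Q) = Q²
F(158) - 29380 = 158² - 29380 = 24964 - 29380 = -4416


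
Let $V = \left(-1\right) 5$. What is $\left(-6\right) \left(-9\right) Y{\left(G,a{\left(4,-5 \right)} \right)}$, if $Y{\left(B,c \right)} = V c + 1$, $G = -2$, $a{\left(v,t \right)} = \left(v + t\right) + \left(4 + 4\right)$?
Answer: $-1836$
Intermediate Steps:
$a{\left(v,t \right)} = 8 + t + v$ ($a{\left(v,t \right)} = \left(t + v\right) + 8 = 8 + t + v$)
$V = -5$
$Y{\left(B,c \right)} = 1 - 5 c$ ($Y{\left(B,c \right)} = - 5 c + 1 = 1 - 5 c$)
$\left(-6\right) \left(-9\right) Y{\left(G,a{\left(4,-5 \right)} \right)} = \left(-6\right) \left(-9\right) \left(1 - 5 \left(8 - 5 + 4\right)\right) = 54 \left(1 - 35\right) = 54 \left(-34\right) = -1836$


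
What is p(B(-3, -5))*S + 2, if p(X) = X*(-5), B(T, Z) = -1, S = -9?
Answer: -43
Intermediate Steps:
p(X) = -5*X
p(B(-3, -5))*S + 2 = -5*(-1)*(-9) + 2 = 5*(-9) + 2 = -45 + 2 = -43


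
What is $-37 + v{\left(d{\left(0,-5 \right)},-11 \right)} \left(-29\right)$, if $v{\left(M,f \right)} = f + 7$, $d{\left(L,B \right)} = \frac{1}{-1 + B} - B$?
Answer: $79$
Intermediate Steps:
$v{\left(M,f \right)} = 7 + f$
$-37 + v{\left(d{\left(0,-5 \right)},-11 \right)} \left(-29\right) = -37 + \left(7 - 11\right) \left(-29\right) = -37 - -116 = -37 + 116 = 79$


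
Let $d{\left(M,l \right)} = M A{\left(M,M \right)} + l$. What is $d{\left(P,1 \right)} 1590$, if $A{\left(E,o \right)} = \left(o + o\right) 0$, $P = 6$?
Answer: $1590$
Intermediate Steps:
$A{\left(E,o \right)} = 0$ ($A{\left(E,o \right)} = 2 o 0 = 0$)
$d{\left(M,l \right)} = l$ ($d{\left(M,l \right)} = M 0 + l = 0 + l = l$)
$d{\left(P,1 \right)} 1590 = 1 \cdot 1590 = 1590$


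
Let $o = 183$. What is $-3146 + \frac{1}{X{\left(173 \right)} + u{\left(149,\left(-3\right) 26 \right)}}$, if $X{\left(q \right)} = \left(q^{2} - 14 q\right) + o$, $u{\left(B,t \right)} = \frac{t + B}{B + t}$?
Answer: $- \frac{87115885}{27691} \approx -3146.0$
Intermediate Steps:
$u{\left(B,t \right)} = 1$ ($u{\left(B,t \right)} = \frac{B + t}{B + t} = 1$)
$X{\left(q \right)} = 183 + q^{2} - 14 q$ ($X{\left(q \right)} = \left(q^{2} - 14 q\right) + 183 = 183 + q^{2} - 14 q$)
$-3146 + \frac{1}{X{\left(173 \right)} + u{\left(149,\left(-3\right) 26 \right)}} = -3146 + \frac{1}{\left(183 + 173^{2} - 2422\right) + 1} = -3146 + \frac{1}{\left(183 + 29929 - 2422\right) + 1} = -3146 + \frac{1}{27690 + 1} = -3146 + \frac{1}{27691} = - \frac{87115885}{27691}$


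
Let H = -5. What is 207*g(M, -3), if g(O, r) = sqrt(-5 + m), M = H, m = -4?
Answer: 621*I ≈ 621.0*I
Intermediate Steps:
M = -5
g(O, r) = 3*I (g(O, r) = sqrt(-5 - 4) = sqrt(-9) = 3*I)
207*g(M, -3) = 207*(3*I) = 621*I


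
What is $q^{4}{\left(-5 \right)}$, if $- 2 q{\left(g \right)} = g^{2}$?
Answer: $\frac{390625}{16} \approx 24414.0$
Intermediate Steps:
$q{\left(g \right)} = - \frac{g^{2}}{2}$
$q^{4}{\left(-5 \right)} = \left(- \frac{\left(-5\right)^{2}}{2}\right)^{4} = \left(\left(- \frac{1}{2}\right) 25\right)^{4} = \left(- \frac{25}{2}\right)^{4} = \frac{390625}{16}$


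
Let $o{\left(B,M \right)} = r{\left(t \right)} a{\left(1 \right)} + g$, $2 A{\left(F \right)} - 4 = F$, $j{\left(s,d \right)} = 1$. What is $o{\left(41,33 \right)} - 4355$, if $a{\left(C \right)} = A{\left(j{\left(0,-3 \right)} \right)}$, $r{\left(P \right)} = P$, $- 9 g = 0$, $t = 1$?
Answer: $- \frac{8705}{2} \approx -4352.5$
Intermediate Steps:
$A{\left(F \right)} = 2 + \frac{F}{2}$
$g = 0$ ($g = \left(- \frac{1}{9}\right) 0 = 0$)
$a{\left(C \right)} = \frac{5}{2}$ ($a{\left(C \right)} = 2 + \frac{1}{2} \cdot 1 = 2 + \frac{1}{2} = \frac{5}{2}$)
$o{\left(B,M \right)} = \frac{5}{2}$ ($o{\left(B,M \right)} = 1 \cdot \frac{5}{2} + 0 = \frac{5}{2} + 0 = \frac{5}{2}$)
$o{\left(41,33 \right)} - 4355 = \frac{5}{2} - 4355 = - \frac{8705}{2}$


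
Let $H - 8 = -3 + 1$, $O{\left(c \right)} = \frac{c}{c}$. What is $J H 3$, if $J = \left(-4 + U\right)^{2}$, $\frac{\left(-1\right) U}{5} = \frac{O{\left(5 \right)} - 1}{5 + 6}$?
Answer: $288$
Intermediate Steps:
$O{\left(c \right)} = 1$
$U = 0$ ($U = - 5 \frac{1 - 1}{5 + 6} = - 5 \cdot \frac{0}{11} = - 5 \cdot 0 \cdot \frac{1}{11} = \left(-5\right) 0 = 0$)
$H = 6$ ($H = 8 + \left(-3 + 1\right) = 8 - 2 = 6$)
$J = 16$ ($J = \left(-4 + 0\right)^{2} = \left(-4\right)^{2} = 16$)
$J H 3 = 16 \cdot 6 \cdot 3 = 96 \cdot 3 = 288$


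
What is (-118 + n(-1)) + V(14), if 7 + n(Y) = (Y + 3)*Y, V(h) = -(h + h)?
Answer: -155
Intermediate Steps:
V(h) = -2*h
n(Y) = -7 + Y*(3 + Y) (n(Y) = -7 + (Y + 3)*Y = -7 + (3 + Y)*Y = -7 + Y*(3 + Y))
(-118 + n(-1)) + V(14) = (-118 + (-7 + (-1)² + 3*(-1))) - 2*14 = (-118 + (-7 + 1 - 3)) - 28 = (-118 - 9) - 28 = -127 - 28 = -155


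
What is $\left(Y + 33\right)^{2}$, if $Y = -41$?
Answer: $64$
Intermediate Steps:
$\left(Y + 33\right)^{2} = \left(-41 + 33\right)^{2} = \left(-8\right)^{2} = 64$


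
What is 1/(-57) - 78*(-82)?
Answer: 364571/57 ≈ 6396.0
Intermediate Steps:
1/(-57) - 78*(-82) = -1/57 + 6396 = 364571/57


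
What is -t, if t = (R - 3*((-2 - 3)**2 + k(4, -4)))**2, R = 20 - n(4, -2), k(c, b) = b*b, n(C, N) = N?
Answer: -10201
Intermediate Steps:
k(c, b) = b**2
R = 22 (R = 20 - 1*(-2) = 20 + 2 = 22)
t = 10201 (t = (22 - 3*((-2 - 3)**2 + (-4)**2))**2 = (22 - 3*((-5)**2 + 16))**2 = (22 - 3*(25 + 16))**2 = (22 - 3*41)**2 = (22 - 123)**2 = (-101)**2 = 10201)
-t = -1*10201 = -10201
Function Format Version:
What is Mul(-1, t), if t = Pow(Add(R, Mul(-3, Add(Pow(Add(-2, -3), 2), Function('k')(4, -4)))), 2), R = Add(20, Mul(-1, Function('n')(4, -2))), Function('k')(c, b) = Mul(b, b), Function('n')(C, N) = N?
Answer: -10201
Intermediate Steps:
Function('k')(c, b) = Pow(b, 2)
R = 22 (R = Add(20, Mul(-1, -2)) = Add(20, 2) = 22)
t = 10201 (t = Pow(Add(22, Mul(-3, Add(Pow(Add(-2, -3), 2), Pow(-4, 2)))), 2) = Pow(Add(22, Mul(-3, Add(Pow(-5, 2), 16))), 2) = Pow(Add(22, Mul(-3, Add(25, 16))), 2) = Pow(Add(22, Mul(-3, 41)), 2) = Pow(Add(22, -123), 2) = Pow(-101, 2) = 10201)
Mul(-1, t) = Mul(-1, 10201) = -10201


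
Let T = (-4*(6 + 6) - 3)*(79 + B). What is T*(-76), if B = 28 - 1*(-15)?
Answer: 472872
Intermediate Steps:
B = 43 (B = 28 + 15 = 43)
T = -6222 (T = (-4*(6 + 6) - 3)*(79 + 43) = (-4*12 - 3)*122 = (-48 - 3)*122 = -51*122 = -6222)
T*(-76) = -6222*(-76) = 472872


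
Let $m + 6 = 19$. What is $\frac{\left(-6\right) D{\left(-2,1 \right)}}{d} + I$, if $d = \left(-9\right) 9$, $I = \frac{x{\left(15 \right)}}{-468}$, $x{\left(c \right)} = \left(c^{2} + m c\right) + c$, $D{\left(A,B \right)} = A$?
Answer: $- \frac{1513}{1404} \approx -1.0776$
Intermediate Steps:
$m = 13$ ($m = -6 + 19 = 13$)
$x{\left(c \right)} = c^{2} + 14 c$ ($x{\left(c \right)} = \left(c^{2} + 13 c\right) + c = c^{2} + 14 c$)
$I = - \frac{145}{156}$ ($I = \frac{15 \left(14 + 15\right)}{-468} = 15 \cdot 29 \left(- \frac{1}{468}\right) = 435 \left(- \frac{1}{468}\right) = - \frac{145}{156} \approx -0.92949$)
$d = -81$
$\frac{\left(-6\right) D{\left(-2,1 \right)}}{d} + I = \frac{\left(-6\right) \left(-2\right)}{-81} - \frac{145}{156} = \left(- \frac{1}{81}\right) 12 - \frac{145}{156} = - \frac{4}{27} - \frac{145}{156} = - \frac{1513}{1404}$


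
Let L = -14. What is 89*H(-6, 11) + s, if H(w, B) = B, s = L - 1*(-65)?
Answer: 1030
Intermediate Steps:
s = 51 (s = -14 - 1*(-65) = -14 + 65 = 51)
89*H(-6, 11) + s = 89*11 + 51 = 979 + 51 = 1030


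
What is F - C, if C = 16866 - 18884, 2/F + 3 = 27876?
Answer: 56247716/27873 ≈ 2018.0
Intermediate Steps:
F = 2/27873 (F = 2/(-3 + 27876) = 2/27873 ≈ 7.1754e-5)
C = -2018
F - C = 2/27873 - 1*(-2018) = 2/27873 + 2018 = 56247716/27873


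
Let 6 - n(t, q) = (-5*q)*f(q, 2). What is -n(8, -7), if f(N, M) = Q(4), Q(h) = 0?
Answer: -6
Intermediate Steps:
f(N, M) = 0
n(t, q) = 6 (n(t, q) = 6 - (-5*q)*0 = 6 - 1*0 = 6 + 0 = 6)
-n(8, -7) = -1*6 = -6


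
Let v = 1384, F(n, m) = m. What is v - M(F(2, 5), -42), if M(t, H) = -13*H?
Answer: 838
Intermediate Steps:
v - M(F(2, 5), -42) = 1384 - (-13)*(-42) = 1384 - 1*546 = 1384 - 546 = 838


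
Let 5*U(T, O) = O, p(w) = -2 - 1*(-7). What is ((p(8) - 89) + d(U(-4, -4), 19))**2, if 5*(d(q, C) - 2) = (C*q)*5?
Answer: 236196/25 ≈ 9447.8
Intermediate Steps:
p(w) = 5 (p(w) = -2 + 7 = 5)
U(T, O) = O/5
d(q, C) = 2 + C*q (d(q, C) = 2 + ((C*q)*5)/5 = 2 + (5*C*q)/5 = 2 + C*q)
((p(8) - 89) + d(U(-4, -4), 19))**2 = ((5 - 89) + (2 + 19*((1/5)*(-4))))**2 = (-84 + (2 + 19*(-4/5)))**2 = (-84 + (2 - 76/5))**2 = (-84 - 66/5)**2 = (-486/5)**2 = 236196/25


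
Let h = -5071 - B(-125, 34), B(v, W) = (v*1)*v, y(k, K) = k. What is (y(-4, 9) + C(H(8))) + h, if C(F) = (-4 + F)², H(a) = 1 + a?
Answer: -20675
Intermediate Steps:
B(v, W) = v² (B(v, W) = v*v = v²)
h = -20696 (h = -5071 - 1*(-125)² = -5071 - 1*15625 = -5071 - 15625 = -20696)
(y(-4, 9) + C(H(8))) + h = (-4 + (-4 + (1 + 8))²) - 20696 = (-4 + (-4 + 9)²) - 20696 = (-4 + 5²) - 20696 = (-4 + 25) - 20696 = 21 - 20696 = -20675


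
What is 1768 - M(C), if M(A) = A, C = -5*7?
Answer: 1803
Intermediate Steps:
C = -35
1768 - M(C) = 1768 - 1*(-35) = 1768 + 35 = 1803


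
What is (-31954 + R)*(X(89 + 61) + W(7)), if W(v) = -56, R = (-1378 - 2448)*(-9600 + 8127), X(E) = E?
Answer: 526751936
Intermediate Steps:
R = 5635698 (R = -3826*(-1473) = 5635698)
(-31954 + R)*(X(89 + 61) + W(7)) = (-31954 + 5635698)*((89 + 61) - 56) = 5603744*(150 - 56) = 5603744*94 = 526751936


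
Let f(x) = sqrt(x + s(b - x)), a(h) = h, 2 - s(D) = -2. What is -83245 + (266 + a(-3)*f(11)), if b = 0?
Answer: -82979 - 3*sqrt(15) ≈ -82991.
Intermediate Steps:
s(D) = 4 (s(D) = 2 - 1*(-2) = 2 + 2 = 4)
f(x) = sqrt(4 + x) (f(x) = sqrt(x + 4) = sqrt(4 + x))
-83245 + (266 + a(-3)*f(11)) = -83245 + (266 - 3*sqrt(4 + 11)) = -83245 + (266 - 3*sqrt(15)) = -82979 - 3*sqrt(15)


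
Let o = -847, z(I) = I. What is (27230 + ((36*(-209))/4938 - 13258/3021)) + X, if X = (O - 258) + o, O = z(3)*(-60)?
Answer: 64491912767/2486283 ≈ 25939.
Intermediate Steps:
O = -180 (O = 3*(-60) = -180)
X = -1285 (X = (-180 - 258) - 847 = -438 - 847 = -1285)
(27230 + ((36*(-209))/4938 - 13258/3021)) + X = (27230 + ((36*(-209))/4938 - 13258/3021)) - 1285 = (27230 + (-7524*1/4938 - 13258*1/3021)) - 1285 = (27230 + (-1254/823 - 13258/3021)) - 1285 = (27230 - 14699668/2486283) - 1285 = 67686786422/2486283 - 1285 = 64491912767/2486283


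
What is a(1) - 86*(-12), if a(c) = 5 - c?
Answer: 1036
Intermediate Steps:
a(1) - 86*(-12) = (5 - 1*1) - 86*(-12) = (5 - 1) + 1032 = 4 + 1032 = 1036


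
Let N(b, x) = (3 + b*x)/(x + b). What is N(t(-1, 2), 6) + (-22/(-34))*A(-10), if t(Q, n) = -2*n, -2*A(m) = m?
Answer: -247/34 ≈ -7.2647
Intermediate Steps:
A(m) = -m/2
N(b, x) = (3 + b*x)/(b + x)
N(t(-1, 2), 6) + (-22/(-34))*A(-10) = (3 - 2*2*6)/(-2*2 + 6) + (-22/(-34))*(-½*(-10)) = (3 - 4*6)/(-4 + 6) - 22*(-1/34)*5 = (3 - 24)/2 + (11/17)*5 = (½)*(-21) + 55/17 = -21/2 + 55/17 = -247/34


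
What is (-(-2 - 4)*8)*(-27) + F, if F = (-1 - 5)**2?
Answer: -1260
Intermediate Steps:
F = 36 (F = (-6)**2 = 36)
(-(-2 - 4)*8)*(-27) + F = (-(-2 - 4)*8)*(-27) + 36 = (-1*(-6)*8)*(-27) + 36 = (6*8)*(-27) + 36 = 48*(-27) + 36 = -1296 + 36 = -1260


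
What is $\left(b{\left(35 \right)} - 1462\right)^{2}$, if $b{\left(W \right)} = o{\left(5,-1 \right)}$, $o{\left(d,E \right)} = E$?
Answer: $2140369$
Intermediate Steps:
$b{\left(W \right)} = -1$
$\left(b{\left(35 \right)} - 1462\right)^{2} = \left(-1 - 1462\right)^{2} = \left(-1463\right)^{2} = 2140369$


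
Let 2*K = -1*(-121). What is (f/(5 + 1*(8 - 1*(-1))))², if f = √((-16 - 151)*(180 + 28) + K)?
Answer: -69351/392 ≈ -176.92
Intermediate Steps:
K = 121/2 (K = (-1*(-121))/2 = (½)*121 = 121/2 ≈ 60.500)
f = I*√138702/2 (f = √((-16 - 151)*(180 + 28) + 121/2) = √(-167*208 + 121/2) = √(-34736 + 121/2) = √(-69351/2) = I*√138702/2 ≈ 186.21*I)
(f/(5 + 1*(8 - 1*(-1))))² = ((I*√138702/2)/(5 + 1*(8 - 1*(-1))))² = ((I*√138702/2)/(5 + 1*(8 + 1)))² = ((I*√138702/2)/(5 + 1*9))² = ((I*√138702/2)/(5 + 9))² = ((I*√138702/2)/14)² = ((I*√138702/2)*(1/14))² = (I*√138702/28)² = -69351/392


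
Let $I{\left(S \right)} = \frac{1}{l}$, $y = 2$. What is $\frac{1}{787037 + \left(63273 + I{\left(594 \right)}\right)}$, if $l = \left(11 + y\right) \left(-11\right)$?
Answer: $\frac{143}{121594329} \approx 1.176 \cdot 10^{-6}$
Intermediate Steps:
$l = -143$ ($l = \left(11 + 2\right) \left(-11\right) = 13 \left(-11\right) = -143$)
$I{\left(S \right)} = - \frac{1}{143}$ ($I{\left(S \right)} = \frac{1}{-143} = - \frac{1}{143}$)
$\frac{1}{787037 + \left(63273 + I{\left(594 \right)}\right)} = \frac{1}{787037 + \left(63273 - \frac{1}{143}\right)} = \frac{1}{787037 + \frac{9048038}{143}} = \frac{1}{\frac{121594329}{143}} = \frac{143}{121594329}$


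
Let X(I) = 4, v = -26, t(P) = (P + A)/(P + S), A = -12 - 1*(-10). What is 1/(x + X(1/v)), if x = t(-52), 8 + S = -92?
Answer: 76/331 ≈ 0.22961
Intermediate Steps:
S = -100 (S = -8 - 92 = -100)
A = -2 (A = -12 + 10 = -2)
t(P) = (-2 + P)/(-100 + P) (t(P) = (P - 2)/(P - 100) = (-2 + P)/(-100 + P))
x = 27/76 (x = (-2 - 52)/(-100 - 52) = -54/(-152) = -1/152*(-54) = 27/76 ≈ 0.35526)
1/(x + X(1/v)) = 1/(27/76 + 4) = 1/(331/76) = 76/331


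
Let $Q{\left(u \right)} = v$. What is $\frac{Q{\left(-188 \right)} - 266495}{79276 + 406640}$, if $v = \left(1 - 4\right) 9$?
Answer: $- \frac{133261}{242958} \approx -0.54849$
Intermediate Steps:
$v = -27$ ($v = \left(-3\right) 9 = -27$)
$Q{\left(u \right)} = -27$
$\frac{Q{\left(-188 \right)} - 266495}{79276 + 406640} = \frac{-27 - 266495}{79276 + 406640} = - \frac{266522}{485916} = \left(-266522\right) \frac{1}{485916} = - \frac{133261}{242958}$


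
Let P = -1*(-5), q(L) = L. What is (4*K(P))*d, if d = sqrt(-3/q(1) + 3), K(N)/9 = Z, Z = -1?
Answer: 0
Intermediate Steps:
P = 5
K(N) = -9 (K(N) = 9*(-1) = -9)
d = 0 (d = sqrt(-3/1 + 3) = sqrt(-3*1 + 3) = sqrt(-3 + 3) = sqrt(0) = 0)
(4*K(P))*d = (4*(-9))*0 = -36*0 = 0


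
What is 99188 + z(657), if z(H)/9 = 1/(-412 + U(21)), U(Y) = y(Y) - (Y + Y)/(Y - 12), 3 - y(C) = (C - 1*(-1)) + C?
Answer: 135887533/1370 ≈ 99188.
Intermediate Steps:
y(C) = 2 - 2*C (y(C) = 3 - ((C - 1*(-1)) + C) = 3 - ((C + 1) + C) = 3 - ((1 + C) + C) = 3 - (1 + 2*C) = 3 + (-1 - 2*C) = 2 - 2*C)
U(Y) = 2 - 2*Y - 2*Y/(-12 + Y) (U(Y) = (2 - 2*Y) - (Y + Y)/(Y - 12) = (2 - 2*Y) - 2*Y/(-12 + Y) = 2 - 2*Y - 2*Y/(-12 + Y))
z(H) = -27/1370 (z(H) = 9/(-412 + 2*(-12 - 1*21² + 12*21)/(-12 + 21)) = 9/(-412 + 2*(-12 - 1*441 + 252)/9) = 9/(-412 + 2*(⅑)*(-12 - 441 + 252)) = 9/(-412 + 2*(⅑)*(-201)) = 9/(-412 - 134/3) = 9/(-1370/3) = 9*(-3/1370) = -27/1370)
99188 + z(657) = 99188 - 27/1370 = 135887533/1370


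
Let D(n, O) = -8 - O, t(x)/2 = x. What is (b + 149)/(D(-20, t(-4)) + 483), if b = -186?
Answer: -37/483 ≈ -0.076605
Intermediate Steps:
t(x) = 2*x
(b + 149)/(D(-20, t(-4)) + 483) = (-186 + 149)/((-8 - 2*(-4)) + 483) = -37/((-8 - 1*(-8)) + 483) = -37/((-8 + 8) + 483) = -37/(0 + 483) = -37/483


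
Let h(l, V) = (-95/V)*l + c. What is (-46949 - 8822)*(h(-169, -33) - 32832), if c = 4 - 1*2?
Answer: 61317147095/33 ≈ 1.8581e+9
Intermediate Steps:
c = 2 (c = 4 - 2 = 2)
h(l, V) = 2 - 95*l/V (h(l, V) = (-95/V)*l + 2 = -95*l/V + 2 = 2 - 95*l/V)
(-46949 - 8822)*(h(-169, -33) - 32832) = (-46949 - 8822)*((2 - 95*(-169)/(-33)) - 32832) = -55771*((2 - 95*(-169)*(-1/33)) - 32832) = -55771*((2 - 16055/33) - 32832) = -55771*(-15989/33 - 32832) = -55771*(-1099445/33) = 61317147095/33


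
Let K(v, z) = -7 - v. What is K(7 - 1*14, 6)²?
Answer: 0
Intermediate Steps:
K(7 - 1*14, 6)² = (-7 - (7 - 1*14))² = (-7 - (7 - 14))² = (-7 - 1*(-7))² = (-7 + 7)² = 0² = 0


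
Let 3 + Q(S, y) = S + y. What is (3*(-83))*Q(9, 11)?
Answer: -4233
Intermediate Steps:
Q(S, y) = -3 + S + y (Q(S, y) = -3 + (S + y) = -3 + S + y)
(3*(-83))*Q(9, 11) = (3*(-83))*(-3 + 9 + 11) = -249*17 = -4233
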